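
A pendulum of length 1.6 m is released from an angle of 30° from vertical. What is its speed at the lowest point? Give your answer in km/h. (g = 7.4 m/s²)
h = L(1 − cosθ) = 1.6(1 − cos30°) = 0.214359 m
v = √(2gh) = √(2·7.4·0.214359) = 1.78116 m/s = 6.412 km/h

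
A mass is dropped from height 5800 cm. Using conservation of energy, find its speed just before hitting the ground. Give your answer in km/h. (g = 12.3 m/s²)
Convert to SI: h = 58.0 m
mgh = ½mv² ⇒ v = √(2gh) = √(2·12.3·58.0) = 37.773 m/s = 136.0 km/h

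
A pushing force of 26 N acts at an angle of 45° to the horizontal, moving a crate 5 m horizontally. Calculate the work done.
W = F·d·cosθ = (26)(5)cos(45°) = 91.92 J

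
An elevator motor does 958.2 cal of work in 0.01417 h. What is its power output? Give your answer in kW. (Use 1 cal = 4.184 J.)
Convert to SI: W = 4009.11 J, t = 51.012 s
P = W/t = 4009.11/51.012 = 78.5915 W = 0.07859 kW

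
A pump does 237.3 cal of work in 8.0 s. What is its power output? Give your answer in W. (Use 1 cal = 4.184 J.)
Convert to SI: W = 992.863 J, t = 8.0 s
P = W/t = 992.863/8.0 = 124.1 W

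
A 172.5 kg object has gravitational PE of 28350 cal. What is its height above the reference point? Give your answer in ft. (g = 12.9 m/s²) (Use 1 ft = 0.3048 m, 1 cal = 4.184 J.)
Convert to SI: m = 172.5 kg, PE = 118616 J
h = PE/(mg) = 118616/(172.5·12.9) = 53.3048 m = 174.9 ft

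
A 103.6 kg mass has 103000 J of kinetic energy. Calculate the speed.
v = √(2·KE/m) = √(2·103000/103.6) = 44.59 m/s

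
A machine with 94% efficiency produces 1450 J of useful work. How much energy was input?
W_in = W_out/η = 1450/0.94 = 1543 J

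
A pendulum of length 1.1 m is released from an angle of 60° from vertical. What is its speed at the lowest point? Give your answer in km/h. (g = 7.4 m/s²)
h = L(1 − cosθ) = 1.1(1 − cos60°) = 0.55 m
v = √(2gh) = √(2·7.4·0.55) = 2.85307 m/s = 10.27 km/h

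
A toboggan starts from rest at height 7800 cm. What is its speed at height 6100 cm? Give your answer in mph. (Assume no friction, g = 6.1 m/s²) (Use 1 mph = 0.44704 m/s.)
Convert to SI: h₁−h₂ = 17.0 m
mgh₁ = mgh₂ + ½mv² ⇒ v = √(2g(h₁−h₂)) = √(2·6.1·17.0) = 14.40139 m/s = 32.21 mph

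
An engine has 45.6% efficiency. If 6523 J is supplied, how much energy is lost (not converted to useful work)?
W_lost = W_in(1 − η) = 6523·(1 − 0.456) = 3549 J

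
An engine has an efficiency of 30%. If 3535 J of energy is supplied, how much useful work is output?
W_out = η·W_in = 0.3·3535 = 1060.5 J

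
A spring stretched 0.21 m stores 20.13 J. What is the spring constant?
k = 2·PE/x² = 2·20.13/(0.21)² = 912.9 N/m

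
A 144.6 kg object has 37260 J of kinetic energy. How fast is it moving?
v = √(2·KE/m) = √(2·37260/144.6) = 22.7 m/s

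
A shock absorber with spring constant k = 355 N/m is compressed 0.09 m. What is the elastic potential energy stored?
PE = ½kx² = ½(355)(0.09)² = 1.438 J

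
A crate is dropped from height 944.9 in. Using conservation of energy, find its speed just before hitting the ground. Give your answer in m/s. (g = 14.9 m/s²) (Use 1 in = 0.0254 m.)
Convert to SI: h = 24.0005 m
mgh = ½mv² ⇒ v = √(2gh) = √(2·14.9·24.0005) = 26.74 m/s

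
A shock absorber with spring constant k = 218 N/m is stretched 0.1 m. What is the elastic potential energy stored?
PE = ½kx² = ½(218)(0.1)² = 1.09 J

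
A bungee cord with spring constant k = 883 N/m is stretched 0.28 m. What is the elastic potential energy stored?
PE = ½kx² = ½(883)(0.28)² = 34.61 J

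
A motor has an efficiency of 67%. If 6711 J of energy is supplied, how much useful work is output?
W_out = η·W_in = 0.67·6711 = 4496.37 J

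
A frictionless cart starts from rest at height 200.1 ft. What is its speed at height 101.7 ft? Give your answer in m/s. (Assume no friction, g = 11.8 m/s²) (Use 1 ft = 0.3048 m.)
Convert to SI: h₁−h₂ = 29.9923 m
mgh₁ = mgh₂ + ½mv² ⇒ v = √(2g(h₁−h₂)) = √(2·11.8·29.9923) = 26.6 m/s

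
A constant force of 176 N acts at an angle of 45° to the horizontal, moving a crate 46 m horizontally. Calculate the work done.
W = F·d·cosθ = (176)(46)cos(45°) = 5725 J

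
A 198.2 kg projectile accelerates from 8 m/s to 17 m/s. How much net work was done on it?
W = ΔKE = ½m(v₂² − v₁²) = ½(198.2)(17² − 8²) = 22297.5 J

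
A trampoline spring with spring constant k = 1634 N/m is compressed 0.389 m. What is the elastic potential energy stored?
PE = ½kx² = ½(1634)(0.389)² = 123.6 J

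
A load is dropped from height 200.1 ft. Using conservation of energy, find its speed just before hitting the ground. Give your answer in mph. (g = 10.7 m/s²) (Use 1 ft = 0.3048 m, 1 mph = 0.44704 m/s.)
Convert to SI: h = 60.9905 m
mgh = ½mv² ⇒ v = √(2gh) = √(2·10.7·60.9905) = 36.1275 m/s = 80.81 mph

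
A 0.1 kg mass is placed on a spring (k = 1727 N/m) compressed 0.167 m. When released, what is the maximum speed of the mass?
½kx² = ½mv² ⇒ v = x√(k/m) = (0.167)√(1727/0.1) = 21.95 m/s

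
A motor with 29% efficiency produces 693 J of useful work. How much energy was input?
W_in = W_out/η = 693/0.29 = 2390 J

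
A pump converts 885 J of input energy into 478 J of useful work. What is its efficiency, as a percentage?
η = W_out/W_in = 478/885 = 54.01%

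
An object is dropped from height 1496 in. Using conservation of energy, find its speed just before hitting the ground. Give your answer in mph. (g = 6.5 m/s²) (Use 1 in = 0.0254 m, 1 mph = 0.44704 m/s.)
Convert to SI: h = 37.9984 m
mgh = ½mv² ⇒ v = √(2gh) = √(2·6.5·37.9984) = 22.2256 m/s = 49.72 mph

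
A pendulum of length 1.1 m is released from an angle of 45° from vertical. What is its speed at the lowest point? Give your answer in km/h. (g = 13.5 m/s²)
h = L(1 − cosθ) = 1.1(1 − cos45°) = 0.322183 m
v = √(2gh) = √(2·13.5·0.322183) = 2.94939 m/s = 10.62 km/h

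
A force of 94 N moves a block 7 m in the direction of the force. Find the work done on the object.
W = F·d = (94)(7) = 658.0 J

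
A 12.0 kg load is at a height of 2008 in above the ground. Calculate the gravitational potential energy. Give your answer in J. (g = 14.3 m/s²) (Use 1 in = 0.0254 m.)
Convert to SI: m = 12.0 kg, h = 51.0032 m
PE = mgh = (12.0)(14.3)(51.0032) = 8752 J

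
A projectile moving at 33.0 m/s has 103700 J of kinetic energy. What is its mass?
m = 2·KE/v² = 2·103700/(33.0)² = 190.4 kg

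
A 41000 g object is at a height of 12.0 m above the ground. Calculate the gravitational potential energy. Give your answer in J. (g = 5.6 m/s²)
Convert to SI: m = 41.0 kg, h = 12.0 m
PE = mgh = (41.0)(5.6)(12.0) = 2755 J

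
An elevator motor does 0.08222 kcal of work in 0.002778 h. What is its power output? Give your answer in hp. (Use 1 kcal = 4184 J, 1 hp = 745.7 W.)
Convert to SI: W = 344.008 J, t = 10.0008 s
P = W/t = 344.008/10.0008 = 34.3981 W = 0.04613 hp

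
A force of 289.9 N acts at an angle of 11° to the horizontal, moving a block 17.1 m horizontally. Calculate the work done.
W = F·d·cosθ = (289.9)(17.1)cos(11°) = 4866 J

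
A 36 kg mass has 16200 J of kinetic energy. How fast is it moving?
v = √(2·KE/m) = √(2·16200/36) = 30.0 m/s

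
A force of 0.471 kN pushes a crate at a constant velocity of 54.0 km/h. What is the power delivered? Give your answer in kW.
Convert to SI: F = 471.0 N, v = 15.0 m/s
P = Fv = (471.0)(15.0) = 7065.0 W = 7.065 kW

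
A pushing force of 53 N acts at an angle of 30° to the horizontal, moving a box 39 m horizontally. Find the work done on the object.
W = F·d·cosθ = (53)(39)cos(30°) = 1790 J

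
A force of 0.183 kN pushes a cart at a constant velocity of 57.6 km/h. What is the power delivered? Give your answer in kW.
Convert to SI: F = 183.0 N, v = 16.0 m/s
P = Fv = (183.0)(16.0) = 2928.0 W = 2.928 kW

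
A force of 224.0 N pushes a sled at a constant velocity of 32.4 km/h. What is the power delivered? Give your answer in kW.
Convert to SI: F = 224.0 N, v = 9.0 m/s
P = Fv = (224.0)(9.0) = 2016.0 W = 2.016 kW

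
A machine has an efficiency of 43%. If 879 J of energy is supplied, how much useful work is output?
W_out = η·W_in = 0.43·879 = 377.97 J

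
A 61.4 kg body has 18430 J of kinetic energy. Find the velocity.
v = √(2·KE/m) = √(2·18430/61.4) = 24.5 m/s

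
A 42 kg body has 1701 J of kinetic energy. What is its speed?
v = √(2·KE/m) = √(2·1701/42) = 9.0 m/s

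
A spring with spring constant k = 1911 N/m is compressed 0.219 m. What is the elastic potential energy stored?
PE = ½kx² = ½(1911)(0.219)² = 45.83 J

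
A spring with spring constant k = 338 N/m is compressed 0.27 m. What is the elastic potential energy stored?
PE = ½kx² = ½(338)(0.27)² = 12.32 J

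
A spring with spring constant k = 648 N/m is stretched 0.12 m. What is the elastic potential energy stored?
PE = ½kx² = ½(648)(0.12)² = 4.666 J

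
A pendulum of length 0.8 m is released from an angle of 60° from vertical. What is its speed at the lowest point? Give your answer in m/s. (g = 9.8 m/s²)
h = L(1 − cosθ) = 0.8(1 − cos60°) = 0.4 m
v = √(2gh) = √(2·9.8·0.4) = 2.8 m/s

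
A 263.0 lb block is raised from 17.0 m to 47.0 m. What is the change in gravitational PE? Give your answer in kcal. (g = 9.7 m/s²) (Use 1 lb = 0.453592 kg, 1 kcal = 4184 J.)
Convert to SI: m = 119.295 kg, Δh = 30.0 m
ΔPE = mgΔh = (119.295)(9.7)(30.0) = 34714.8 J = 8.297 kcal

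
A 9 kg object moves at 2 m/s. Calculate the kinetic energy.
KE = ½mv² = ½(9)(2)² = 18.0 J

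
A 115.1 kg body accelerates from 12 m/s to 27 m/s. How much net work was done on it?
W = ΔKE = ½m(v₂² − v₁²) = ½(115.1)(27² − 12²) = 33666.75 J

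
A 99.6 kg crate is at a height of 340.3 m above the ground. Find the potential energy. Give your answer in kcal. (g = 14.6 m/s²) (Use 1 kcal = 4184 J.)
PE = mgh = (99.6)(14.6)(340.3) = 494851 J = 118.3 kcal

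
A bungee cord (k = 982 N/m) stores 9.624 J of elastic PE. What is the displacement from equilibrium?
x = √(2·PE/k) = √(2·9.624/982) = 0.14 m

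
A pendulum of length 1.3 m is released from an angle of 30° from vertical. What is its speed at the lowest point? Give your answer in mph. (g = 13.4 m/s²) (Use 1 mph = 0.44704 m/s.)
h = L(1 − cosθ) = 1.3(1 − cos30°) = 0.174167 m
v = √(2gh) = √(2·13.4·0.174167) = 2.16048 m/s = 4.833 mph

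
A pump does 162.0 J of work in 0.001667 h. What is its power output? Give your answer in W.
Convert to SI: W = 162.0 J, t = 6.0012 s
P = W/t = 162.0/6.0012 = 26.99 W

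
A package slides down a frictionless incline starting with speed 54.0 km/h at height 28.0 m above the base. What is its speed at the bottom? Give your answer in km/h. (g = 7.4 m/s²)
Convert to SI: v₀ = 15.0 m/s, h = 28.0 m
½mv₀² + mgh = ½mv² ⇒ v = √(v₀² + 2gh) = √(15.0² + 2·7.4·28.0) = 25.2864 m/s = 91.03 km/h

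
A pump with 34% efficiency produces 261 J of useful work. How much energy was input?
W_in = W_out/η = 261/0.34 = 767.6 J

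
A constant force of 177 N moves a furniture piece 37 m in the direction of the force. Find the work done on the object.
W = F·d = (177)(37) = 6549 J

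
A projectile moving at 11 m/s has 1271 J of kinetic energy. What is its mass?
m = 2·KE/v² = 2·1271/(11)² = 21.01 kg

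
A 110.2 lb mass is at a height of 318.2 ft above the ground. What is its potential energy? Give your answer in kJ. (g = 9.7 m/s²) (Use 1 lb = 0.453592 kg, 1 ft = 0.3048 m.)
Convert to SI: m = 49.9858 kg, h = 96.9874 m
PE = mgh = (49.9858)(9.7)(96.9874) = 47025.5 J = 47.03 kJ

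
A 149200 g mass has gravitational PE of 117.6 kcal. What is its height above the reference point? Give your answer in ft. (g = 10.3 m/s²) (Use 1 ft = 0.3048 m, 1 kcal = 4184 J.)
Convert to SI: m = 149.2 kg, PE = 492038 J
h = PE/(mg) = 492038/(149.2·10.3) = 320.179 m = 1050 ft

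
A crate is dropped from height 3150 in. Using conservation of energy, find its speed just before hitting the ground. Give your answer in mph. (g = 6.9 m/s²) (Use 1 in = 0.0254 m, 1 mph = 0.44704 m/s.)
Convert to SI: h = 80.01 m
mgh = ½mv² ⇒ v = √(2gh) = √(2·6.9·80.01) = 33.2286 m/s = 74.33 mph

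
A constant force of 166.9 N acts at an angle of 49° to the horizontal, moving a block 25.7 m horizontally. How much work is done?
W = F·d·cosθ = (166.9)(25.7)cos(49°) = 2814 J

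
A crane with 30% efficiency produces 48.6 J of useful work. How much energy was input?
W_in = W_out/η = 48.6/0.3 = 162.0 J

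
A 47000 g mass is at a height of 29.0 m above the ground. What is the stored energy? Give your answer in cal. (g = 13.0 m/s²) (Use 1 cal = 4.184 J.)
Convert to SI: m = 47.0 kg, h = 29.0 m
PE = mgh = (47.0)(13.0)(29.0) = 17719.0 J = 4235 cal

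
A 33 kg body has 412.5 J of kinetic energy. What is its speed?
v = √(2·KE/m) = √(2·412.5/33) = 5.0 m/s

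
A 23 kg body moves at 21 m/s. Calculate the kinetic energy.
KE = ½mv² = ½(23)(21)² = 5071.5 J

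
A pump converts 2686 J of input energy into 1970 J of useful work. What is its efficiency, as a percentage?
η = W_out/W_in = 1970/2686 = 73.34%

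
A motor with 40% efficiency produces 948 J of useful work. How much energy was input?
W_in = W_out/η = 948/0.4 = 2370 J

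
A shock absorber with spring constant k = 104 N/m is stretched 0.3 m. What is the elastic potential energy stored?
PE = ½kx² = ½(104)(0.3)² = 4.68 J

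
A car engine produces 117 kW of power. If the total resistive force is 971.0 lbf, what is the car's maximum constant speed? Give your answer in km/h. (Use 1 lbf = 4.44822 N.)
Convert to SI: F = 4319.22 N
P = Fv ⇒ v = P/F = 117000 W/4319.22 N = 27.0882 m/s = 97.52 km/h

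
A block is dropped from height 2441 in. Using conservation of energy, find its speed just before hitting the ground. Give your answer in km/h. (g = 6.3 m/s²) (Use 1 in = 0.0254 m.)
Convert to SI: h = 62.0014 m
mgh = ½mv² ⇒ v = √(2gh) = √(2·6.3·62.0014) = 27.9503 m/s = 100.6 km/h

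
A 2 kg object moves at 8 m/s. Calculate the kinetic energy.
KE = ½mv² = ½(2)(8)² = 64.0 J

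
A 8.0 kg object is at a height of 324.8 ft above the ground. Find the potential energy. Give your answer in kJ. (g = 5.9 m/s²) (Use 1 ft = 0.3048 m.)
Convert to SI: m = 8.0 kg, h = 98.999 m
PE = mgh = (8.0)(5.9)(98.999) = 4672.75 J = 4.673 kJ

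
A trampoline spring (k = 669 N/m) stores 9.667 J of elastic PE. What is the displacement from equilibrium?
x = √(2·PE/k) = √(2·9.667/669) = 0.17 m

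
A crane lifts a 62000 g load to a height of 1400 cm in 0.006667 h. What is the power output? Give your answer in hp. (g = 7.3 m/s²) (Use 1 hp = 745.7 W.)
Convert to SI: m = 62.0 kg, h = 14.0 m, t = 24.0012 s
P = mgh/t = (62.0)(7.3)(14.0)/24.0012 = 264.003 W = 0.354 hp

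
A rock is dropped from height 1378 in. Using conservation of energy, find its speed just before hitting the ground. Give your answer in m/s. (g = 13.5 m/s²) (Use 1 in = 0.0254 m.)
Convert to SI: h = 35.0012 m
mgh = ½mv² ⇒ v = √(2gh) = √(2·13.5·35.0012) = 30.74 m/s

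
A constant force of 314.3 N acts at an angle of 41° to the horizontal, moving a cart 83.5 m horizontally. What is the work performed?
W = F·d·cosθ = (314.3)(83.5)cos(41°) = 19810 J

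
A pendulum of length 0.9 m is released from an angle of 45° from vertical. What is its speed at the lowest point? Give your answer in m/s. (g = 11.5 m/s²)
h = L(1 − cosθ) = 0.9(1 − cos45°) = 0.263604 m
v = √(2gh) = √(2·11.5·0.263604) = 2.462 m/s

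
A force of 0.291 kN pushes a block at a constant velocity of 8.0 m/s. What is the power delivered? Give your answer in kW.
Convert to SI: F = 291.0 N, v = 8.0 m/s
P = Fv = (291.0)(8.0) = 2328.0 W = 2.328 kW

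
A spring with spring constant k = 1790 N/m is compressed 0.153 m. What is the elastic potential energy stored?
PE = ½kx² = ½(1790)(0.153)² = 20.95 J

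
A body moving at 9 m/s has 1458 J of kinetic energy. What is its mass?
m = 2·KE/v² = 2·1458/(9)² = 36.0 kg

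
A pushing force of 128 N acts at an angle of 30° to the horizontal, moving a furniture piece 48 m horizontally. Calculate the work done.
W = F·d·cosθ = (128)(48)cos(30°) = 5321 J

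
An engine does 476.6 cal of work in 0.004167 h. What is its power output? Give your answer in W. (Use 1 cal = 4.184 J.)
Convert to SI: W = 1994.09 J, t = 15.0012 s
P = W/t = 1994.09/15.0012 = 132.9 W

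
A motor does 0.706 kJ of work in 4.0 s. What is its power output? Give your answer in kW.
Convert to SI: W = 706.0 J, t = 4.0 s
P = W/t = 706.0/4.0 = 176.5 W = 0.1765 kW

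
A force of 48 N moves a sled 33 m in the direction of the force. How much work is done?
W = F·d = (48)(33) = 1584 J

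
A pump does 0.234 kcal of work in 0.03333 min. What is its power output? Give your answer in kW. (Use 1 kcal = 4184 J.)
Convert to SI: W = 979.056 J, t = 1.9998 s
P = W/t = 979.056/1.9998 = 489.577 W = 0.4896 kW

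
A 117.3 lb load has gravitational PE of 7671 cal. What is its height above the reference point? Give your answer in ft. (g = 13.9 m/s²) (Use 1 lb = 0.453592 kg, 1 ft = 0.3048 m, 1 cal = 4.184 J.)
Convert to SI: m = 53.2063 kg, PE = 32095.5 J
h = PE/(mg) = 32095.5/(53.2063·13.9) = 43.3976 m = 142.4 ft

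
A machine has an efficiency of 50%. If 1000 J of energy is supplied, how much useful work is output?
W_out = η·W_in = 0.5·1000 = 500.0 J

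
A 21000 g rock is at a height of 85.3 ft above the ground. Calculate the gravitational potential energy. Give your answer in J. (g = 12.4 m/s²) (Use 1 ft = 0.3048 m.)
Convert to SI: m = 21.0 kg, h = 25.9994 m
PE = mgh = (21.0)(12.4)(25.9994) = 6770 J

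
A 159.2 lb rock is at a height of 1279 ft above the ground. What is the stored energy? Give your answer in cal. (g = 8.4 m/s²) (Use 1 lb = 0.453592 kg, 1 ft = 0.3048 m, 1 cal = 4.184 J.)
Convert to SI: m = 72.2118 kg, h = 389.839 m
PE = mgh = (72.2118)(8.4)(389.839) = 236468 J = 56520 cal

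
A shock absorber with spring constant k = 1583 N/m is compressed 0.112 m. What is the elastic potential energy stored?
PE = ½kx² = ½(1583)(0.112)² = 9.929 J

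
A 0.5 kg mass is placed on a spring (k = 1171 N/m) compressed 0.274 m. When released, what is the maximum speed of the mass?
½kx² = ½mv² ⇒ v = x√(k/m) = (0.274)√(1171/0.5) = 13.26 m/s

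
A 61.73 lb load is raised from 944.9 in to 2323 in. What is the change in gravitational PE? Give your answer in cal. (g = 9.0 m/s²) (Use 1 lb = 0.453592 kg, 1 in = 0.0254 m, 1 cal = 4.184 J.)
Convert to SI: m = 28.0002 kg, Δh = 35.0037 m
ΔPE = mgΔh = (28.0002)(9.0)(35.0037) = 8821.02 J = 2108 cal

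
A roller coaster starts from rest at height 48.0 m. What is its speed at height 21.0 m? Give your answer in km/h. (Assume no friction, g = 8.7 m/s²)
mgh₁ = mgh₂ + ½mv² ⇒ v = √(2g(h₁−h₂)) = √(2·8.7·27.0) = 21.6749 m/s = 78.03 km/h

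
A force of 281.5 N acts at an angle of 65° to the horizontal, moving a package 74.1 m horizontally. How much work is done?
W = F·d·cosθ = (281.5)(74.1)cos(65°) = 8815 J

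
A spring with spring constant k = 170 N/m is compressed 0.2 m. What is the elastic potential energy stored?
PE = ½kx² = ½(170)(0.2)² = 3.4 J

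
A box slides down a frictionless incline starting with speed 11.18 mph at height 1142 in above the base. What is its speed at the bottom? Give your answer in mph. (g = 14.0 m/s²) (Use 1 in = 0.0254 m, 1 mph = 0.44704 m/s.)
Convert to SI: v₀ = 4.99791 m/s, h = 29.0068 m
½mv₀² + mgh = ½mv² ⇒ v = √(v₀² + 2gh) = √(4.99791² + 2·14.0·29.0068) = 28.9339 m/s = 64.72 mph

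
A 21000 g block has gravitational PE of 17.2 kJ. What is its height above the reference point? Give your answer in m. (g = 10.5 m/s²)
Convert to SI: m = 21.0 kg, PE = 17200.0 J
h = PE/(mg) = 17200.0/(21.0·10.5) = 78.0 m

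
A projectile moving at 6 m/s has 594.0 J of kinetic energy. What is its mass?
m = 2·KE/v² = 2·594.0/(6)² = 33.0 kg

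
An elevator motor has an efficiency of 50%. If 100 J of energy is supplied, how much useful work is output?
W_out = η·W_in = 0.5·100 = 50.0 J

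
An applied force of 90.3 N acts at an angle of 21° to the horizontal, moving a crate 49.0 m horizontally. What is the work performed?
W = F·d·cosθ = (90.3)(49.0)cos(21°) = 4131 J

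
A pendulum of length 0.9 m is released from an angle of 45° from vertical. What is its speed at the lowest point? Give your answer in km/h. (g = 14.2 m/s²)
h = L(1 − cosθ) = 0.9(1 − cos45°) = 0.263604 m
v = √(2gh) = √(2·14.2·0.263604) = 2.73612 m/s = 9.85 km/h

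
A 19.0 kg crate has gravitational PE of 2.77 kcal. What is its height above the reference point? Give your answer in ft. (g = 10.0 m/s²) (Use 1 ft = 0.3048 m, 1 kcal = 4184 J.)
Convert to SI: m = 19.0 kg, PE = 11589.7 J
h = PE/(mg) = 11589.7/(19.0·10.0) = 60.9983 m = 200.1 ft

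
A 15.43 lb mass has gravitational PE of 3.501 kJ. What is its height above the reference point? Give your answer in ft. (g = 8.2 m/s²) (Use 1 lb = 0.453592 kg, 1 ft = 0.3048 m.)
Convert to SI: m = 6.99892 kg, PE = 3501.0 J
h = PE/(mg) = 3501.0/(6.99892·8.2) = 61.0024 m = 200.1 ft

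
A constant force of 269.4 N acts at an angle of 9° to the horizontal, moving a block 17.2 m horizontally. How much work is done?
W = F·d·cosθ = (269.4)(17.2)cos(9°) = 4577 J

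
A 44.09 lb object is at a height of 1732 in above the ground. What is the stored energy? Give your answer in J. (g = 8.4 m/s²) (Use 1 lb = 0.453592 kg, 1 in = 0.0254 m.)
Convert to SI: m = 19.9989 kg, h = 43.9928 m
PE = mgh = (19.9989)(8.4)(43.9928) = 7390 J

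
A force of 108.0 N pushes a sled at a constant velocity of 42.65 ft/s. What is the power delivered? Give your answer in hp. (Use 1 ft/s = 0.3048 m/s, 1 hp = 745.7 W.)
Convert to SI: F = 108.0 N, v = 12.9997 m/s
P = Fv = (108.0)(12.9997) = 1403.97 W = 1.883 hp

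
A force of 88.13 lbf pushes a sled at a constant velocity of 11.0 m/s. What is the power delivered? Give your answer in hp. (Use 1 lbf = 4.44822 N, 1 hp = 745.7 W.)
Convert to SI: F = 392.022 N, v = 11.0 m/s
P = Fv = (392.022)(11.0) = 4312.24 W = 5.783 hp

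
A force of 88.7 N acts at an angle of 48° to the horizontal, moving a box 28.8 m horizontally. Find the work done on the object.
W = F·d·cosθ = (88.7)(28.8)cos(48°) = 1709 J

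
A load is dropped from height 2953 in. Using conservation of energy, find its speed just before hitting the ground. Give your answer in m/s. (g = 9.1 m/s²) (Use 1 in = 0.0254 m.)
Convert to SI: h = 75.0062 m
mgh = ½mv² ⇒ v = √(2gh) = √(2·9.1·75.0062) = 36.95 m/s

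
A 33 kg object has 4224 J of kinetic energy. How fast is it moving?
v = √(2·KE/m) = √(2·4224/33) = 16.0 m/s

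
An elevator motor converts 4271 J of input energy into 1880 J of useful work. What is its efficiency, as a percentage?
η = W_out/W_in = 1880/4271 = 44.02%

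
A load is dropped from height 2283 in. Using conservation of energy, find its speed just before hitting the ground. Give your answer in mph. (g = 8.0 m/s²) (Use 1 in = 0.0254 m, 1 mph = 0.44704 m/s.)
Convert to SI: h = 57.9882 m
mgh = ½mv² ⇒ v = √(2gh) = √(2·8.0·57.9882) = 30.46 m/s = 68.14 mph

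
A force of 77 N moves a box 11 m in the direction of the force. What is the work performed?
W = F·d = (77)(11) = 847.0 J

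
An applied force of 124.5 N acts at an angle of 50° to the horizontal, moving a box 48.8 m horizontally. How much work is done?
W = F·d·cosθ = (124.5)(48.8)cos(50°) = 3905 J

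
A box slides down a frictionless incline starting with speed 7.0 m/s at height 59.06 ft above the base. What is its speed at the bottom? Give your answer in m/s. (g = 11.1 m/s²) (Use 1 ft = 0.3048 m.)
Convert to SI: v₀ = 7.0 m/s, h = 18.0015 m
½mv₀² + mgh = ½mv² ⇒ v = √(v₀² + 2gh) = √(7.0² + 2·11.1·18.0015) = 21.18 m/s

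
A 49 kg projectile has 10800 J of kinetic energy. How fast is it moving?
v = √(2·KE/m) = √(2·10800/49) = 21.0 m/s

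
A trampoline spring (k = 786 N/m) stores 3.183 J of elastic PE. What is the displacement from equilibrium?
x = √(2·PE/k) = √(2·3.183/786) = 0.09 m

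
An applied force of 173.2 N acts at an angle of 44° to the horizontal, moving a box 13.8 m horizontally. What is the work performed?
W = F·d·cosθ = (173.2)(13.8)cos(44°) = 1719 J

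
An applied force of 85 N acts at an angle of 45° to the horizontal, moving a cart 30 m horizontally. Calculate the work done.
W = F·d·cosθ = (85)(30)cos(45°) = 1803 J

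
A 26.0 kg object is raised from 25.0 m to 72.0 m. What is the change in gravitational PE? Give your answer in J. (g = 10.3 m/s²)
ΔPE = mgΔh = (26.0)(10.3)(47.0) = 12590 J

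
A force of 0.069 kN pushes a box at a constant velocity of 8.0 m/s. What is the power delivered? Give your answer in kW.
Convert to SI: F = 69.0 N, v = 8.0 m/s
P = Fv = (69.0)(8.0) = 552.0 W = 0.552 kW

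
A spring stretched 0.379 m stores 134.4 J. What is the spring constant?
k = 2·PE/x² = 2·134.4/(0.379)² = 1871 N/m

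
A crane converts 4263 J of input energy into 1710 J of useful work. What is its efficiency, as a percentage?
η = W_out/W_in = 1710/4263 = 40.11%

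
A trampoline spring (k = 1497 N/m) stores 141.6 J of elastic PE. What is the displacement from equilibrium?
x = √(2·PE/k) = √(2·141.6/1497) = 0.4349 m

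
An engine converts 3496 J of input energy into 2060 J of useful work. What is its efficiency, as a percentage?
η = W_out/W_in = 2060/3496 = 58.92%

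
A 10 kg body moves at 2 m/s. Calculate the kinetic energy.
KE = ½mv² = ½(10)(2)² = 20.0 J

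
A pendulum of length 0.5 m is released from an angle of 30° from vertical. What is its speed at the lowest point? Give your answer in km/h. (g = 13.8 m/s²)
h = L(1 − cosθ) = 0.5(1 − cos30°) = 0.0669873 m
v = √(2gh) = √(2·13.8·0.0669873) = 1.35972 m/s = 4.895 km/h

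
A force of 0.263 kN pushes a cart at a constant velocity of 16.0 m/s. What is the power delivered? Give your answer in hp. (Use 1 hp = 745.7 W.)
Convert to SI: F = 263.0 N, v = 16.0 m/s
P = Fv = (263.0)(16.0) = 4208.0 W = 5.643 hp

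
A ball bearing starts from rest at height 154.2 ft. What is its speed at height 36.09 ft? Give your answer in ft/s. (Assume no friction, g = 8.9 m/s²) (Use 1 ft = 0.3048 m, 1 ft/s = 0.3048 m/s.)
Convert to SI: h₁−h₂ = 35.9999 m
mgh₁ = mgh₂ + ½mv² ⇒ v = √(2g(h₁−h₂)) = √(2·8.9·35.9999) = 25.314 m/s = 83.05 ft/s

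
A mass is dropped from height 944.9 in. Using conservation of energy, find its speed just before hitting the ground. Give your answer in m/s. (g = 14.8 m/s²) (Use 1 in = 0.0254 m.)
Convert to SI: h = 24.0005 m
mgh = ½mv² ⇒ v = √(2gh) = √(2·14.8·24.0005) = 26.65 m/s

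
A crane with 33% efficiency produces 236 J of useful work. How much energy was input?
W_in = W_out/η = 236/0.33 = 715.2 J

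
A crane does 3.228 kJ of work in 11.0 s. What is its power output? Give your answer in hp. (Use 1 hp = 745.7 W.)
Convert to SI: W = 3228.0 J, t = 11.0 s
P = W/t = 3228.0/11.0 = 293.455 W = 0.3935 hp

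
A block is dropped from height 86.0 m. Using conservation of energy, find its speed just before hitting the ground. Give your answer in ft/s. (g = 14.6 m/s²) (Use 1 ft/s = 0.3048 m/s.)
mgh = ½mv² ⇒ v = √(2gh) = √(2·14.6·86.0) = 50.1119 m/s = 164.4 ft/s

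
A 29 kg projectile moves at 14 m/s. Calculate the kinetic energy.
KE = ½mv² = ½(29)(14)² = 2842.0 J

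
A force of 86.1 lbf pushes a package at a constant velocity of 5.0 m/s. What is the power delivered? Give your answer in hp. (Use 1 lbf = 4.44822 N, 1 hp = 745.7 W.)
Convert to SI: F = 382.992 N, v = 5.0 m/s
P = Fv = (382.992)(5.0) = 1914.96 W = 2.568 hp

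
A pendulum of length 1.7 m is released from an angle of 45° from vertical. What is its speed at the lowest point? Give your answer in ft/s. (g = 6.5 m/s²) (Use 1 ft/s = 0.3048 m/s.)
h = L(1 − cosθ) = 1.7(1 − cos45°) = 0.497918 m
v = √(2gh) = √(2·6.5·0.497918) = 2.5442 m/s = 8.347 ft/s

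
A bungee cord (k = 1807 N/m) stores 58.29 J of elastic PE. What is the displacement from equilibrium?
x = √(2·PE/k) = √(2·58.29/1807) = 0.254 m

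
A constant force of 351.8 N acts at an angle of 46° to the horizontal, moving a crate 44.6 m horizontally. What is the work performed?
W = F·d·cosθ = (351.8)(44.6)cos(46°) = 10900 J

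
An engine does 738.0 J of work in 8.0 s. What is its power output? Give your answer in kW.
P = W/t = 738.0/8.0 = 92.25 W = 0.09225 kW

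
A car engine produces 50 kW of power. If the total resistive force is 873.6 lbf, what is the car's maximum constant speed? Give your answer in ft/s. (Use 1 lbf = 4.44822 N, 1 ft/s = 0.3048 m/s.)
Convert to SI: F = 3885.96 N
P = Fv ⇒ v = P/F = 50000 W/3885.96 N = 12.8668 m/s = 42.21 ft/s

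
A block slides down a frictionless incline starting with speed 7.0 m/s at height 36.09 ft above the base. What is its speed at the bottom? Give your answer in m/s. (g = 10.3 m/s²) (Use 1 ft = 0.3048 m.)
Convert to SI: v₀ = 7.0 m/s, h = 11.0002 m
½mv₀² + mgh = ½mv² ⇒ v = √(v₀² + 2gh) = √(7.0² + 2·10.3·11.0002) = 16.6 m/s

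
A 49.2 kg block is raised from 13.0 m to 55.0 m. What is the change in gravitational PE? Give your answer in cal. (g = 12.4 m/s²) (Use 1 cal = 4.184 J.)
ΔPE = mgΔh = (49.2)(12.4)(42.0) = 25623.4 J = 6124 cal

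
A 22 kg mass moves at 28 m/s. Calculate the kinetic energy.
KE = ½mv² = ½(22)(28)² = 8624.0 J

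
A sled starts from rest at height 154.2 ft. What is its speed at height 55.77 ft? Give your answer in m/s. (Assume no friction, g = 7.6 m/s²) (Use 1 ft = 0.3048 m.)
Convert to SI: h₁−h₂ = 30.0015 m
mgh₁ = mgh₂ + ½mv² ⇒ v = √(2g(h₁−h₂)) = √(2·7.6·30.0015) = 21.35 m/s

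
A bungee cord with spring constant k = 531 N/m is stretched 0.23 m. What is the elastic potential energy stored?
PE = ½kx² = ½(531)(0.23)² = 14.04 J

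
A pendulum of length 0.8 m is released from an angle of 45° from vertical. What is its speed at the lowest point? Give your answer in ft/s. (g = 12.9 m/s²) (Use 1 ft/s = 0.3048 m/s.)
h = L(1 − cosθ) = 0.8(1 − cos45°) = 0.234315 m
v = √(2gh) = √(2·12.9·0.234315) = 2.45872 m/s = 8.067 ft/s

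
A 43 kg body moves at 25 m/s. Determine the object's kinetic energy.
KE = ½mv² = ½(43)(25)² = 13437.5 J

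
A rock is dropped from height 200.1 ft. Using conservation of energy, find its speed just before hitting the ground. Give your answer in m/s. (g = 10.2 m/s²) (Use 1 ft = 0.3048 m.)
Convert to SI: h = 60.9905 m
mgh = ½mv² ⇒ v = √(2gh) = √(2·10.2·60.9905) = 35.27 m/s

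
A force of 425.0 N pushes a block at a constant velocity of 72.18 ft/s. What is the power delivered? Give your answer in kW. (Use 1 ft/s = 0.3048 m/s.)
Convert to SI: F = 425.0 N, v = 22.0005 m/s
P = Fv = (425.0)(22.0005) = 9350.2 W = 9.35 kW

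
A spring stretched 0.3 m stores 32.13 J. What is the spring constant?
k = 2·PE/x² = 2·32.13/(0.3)² = 714.0 N/m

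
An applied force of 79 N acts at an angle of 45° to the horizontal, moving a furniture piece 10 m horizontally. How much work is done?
W = F·d·cosθ = (79)(10)cos(45°) = 558.6 J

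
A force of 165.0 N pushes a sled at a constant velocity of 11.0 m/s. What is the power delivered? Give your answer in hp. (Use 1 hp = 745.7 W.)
P = Fv = (165.0)(11.0) = 1815.0 W = 2.434 hp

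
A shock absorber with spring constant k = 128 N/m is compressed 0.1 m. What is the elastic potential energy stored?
PE = ½kx² = ½(128)(0.1)² = 0.64 J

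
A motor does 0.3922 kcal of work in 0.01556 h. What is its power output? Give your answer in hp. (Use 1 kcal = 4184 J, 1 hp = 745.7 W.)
Convert to SI: W = 1640.96 J, t = 56.016 s
P = W/t = 1640.96/56.016 = 29.2946 W = 0.03928 hp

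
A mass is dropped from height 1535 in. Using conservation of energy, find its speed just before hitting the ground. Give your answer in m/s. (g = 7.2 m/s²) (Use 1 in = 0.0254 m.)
Convert to SI: h = 38.989 m
mgh = ½mv² ⇒ v = √(2gh) = √(2·7.2·38.989) = 23.69 m/s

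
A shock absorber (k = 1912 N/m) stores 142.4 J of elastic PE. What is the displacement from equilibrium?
x = √(2·PE/k) = √(2·142.4/1912) = 0.3859 m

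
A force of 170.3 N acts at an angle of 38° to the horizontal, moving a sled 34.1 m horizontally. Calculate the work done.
W = F·d·cosθ = (170.3)(34.1)cos(38°) = 4576 J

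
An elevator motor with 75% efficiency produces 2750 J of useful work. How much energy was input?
W_in = W_out/η = 2750/0.75 = 3667 J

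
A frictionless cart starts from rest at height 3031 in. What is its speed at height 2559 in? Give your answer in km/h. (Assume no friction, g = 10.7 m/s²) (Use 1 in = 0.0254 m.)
Convert to SI: h₁−h₂ = 11.9888 m
mgh₁ = mgh₂ + ½mv² ⇒ v = √(2g(h₁−h₂)) = √(2·10.7·11.9888) = 16.0175 m/s = 57.66 km/h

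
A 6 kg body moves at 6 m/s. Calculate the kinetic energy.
KE = ½mv² = ½(6)(6)² = 108.0 J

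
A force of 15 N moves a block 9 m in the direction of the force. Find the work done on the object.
W = F·d = (15)(9) = 135.0 J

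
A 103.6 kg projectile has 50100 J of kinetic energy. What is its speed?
v = √(2·KE/m) = √(2·50100/103.6) = 31.1 m/s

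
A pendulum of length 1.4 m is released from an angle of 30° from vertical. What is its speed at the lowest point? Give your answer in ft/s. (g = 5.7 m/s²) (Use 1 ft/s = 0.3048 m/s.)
h = L(1 − cosθ) = 1.4(1 − cos30°) = 0.187564 m
v = √(2gh) = √(2·5.7·0.187564) = 1.46227 m/s = 4.797 ft/s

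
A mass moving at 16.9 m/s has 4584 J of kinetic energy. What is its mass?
m = 2·KE/v² = 2·4584/(16.9)² = 32.1 kg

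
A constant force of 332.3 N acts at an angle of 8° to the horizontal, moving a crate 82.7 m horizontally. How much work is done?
W = F·d·cosθ = (332.3)(82.7)cos(8°) = 27210 J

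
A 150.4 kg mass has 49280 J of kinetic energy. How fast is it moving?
v = √(2·KE/m) = √(2·49280/150.4) = 25.6 m/s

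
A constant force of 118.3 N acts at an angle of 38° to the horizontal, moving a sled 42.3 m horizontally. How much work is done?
W = F·d·cosθ = (118.3)(42.3)cos(38°) = 3943 J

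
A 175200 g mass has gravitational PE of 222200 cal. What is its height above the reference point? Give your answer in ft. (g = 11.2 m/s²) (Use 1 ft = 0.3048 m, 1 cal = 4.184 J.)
Convert to SI: m = 175.2 kg, PE = 929685 J
h = PE/(mg) = 929685/(175.2·11.2) = 473.788 m = 1554 ft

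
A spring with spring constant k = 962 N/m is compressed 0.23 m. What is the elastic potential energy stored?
PE = ½kx² = ½(962)(0.23)² = 25.44 J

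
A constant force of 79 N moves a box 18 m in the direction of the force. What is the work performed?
W = F·d = (79)(18) = 1422 J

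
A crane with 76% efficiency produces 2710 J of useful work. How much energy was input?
W_in = W_out/η = 2710/0.76 = 3566 J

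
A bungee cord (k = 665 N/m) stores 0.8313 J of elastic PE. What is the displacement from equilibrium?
x = √(2·PE/k) = √(2·0.8313/665) = 0.05 m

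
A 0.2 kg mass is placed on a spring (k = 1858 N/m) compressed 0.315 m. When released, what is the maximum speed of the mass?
½kx² = ½mv² ⇒ v = x√(k/m) = (0.315)√(1858/0.2) = 30.36 m/s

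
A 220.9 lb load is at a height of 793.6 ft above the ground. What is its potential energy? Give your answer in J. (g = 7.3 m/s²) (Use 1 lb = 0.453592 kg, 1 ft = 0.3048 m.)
Convert to SI: m = 100.198 kg, h = 241.889 m
PE = mgh = (100.198)(7.3)(241.889) = 176900 J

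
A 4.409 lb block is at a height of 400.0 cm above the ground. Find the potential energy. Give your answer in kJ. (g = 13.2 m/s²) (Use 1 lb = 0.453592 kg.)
Convert to SI: m = 1.99989 kg, h = 4.0 m
PE = mgh = (1.99989)(13.2)(4.0) = 105.594 J = 0.1056 kJ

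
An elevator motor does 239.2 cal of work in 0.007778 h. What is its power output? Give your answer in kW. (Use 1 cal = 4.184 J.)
Convert to SI: W = 1000.81 J, t = 28.0008 s
P = W/t = 1000.81/28.0008 = 35.7423 W = 0.03574 kW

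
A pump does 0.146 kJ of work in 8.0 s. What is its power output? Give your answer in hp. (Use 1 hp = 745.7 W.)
Convert to SI: W = 146.0 J, t = 8.0 s
P = W/t = 146.0/8.0 = 18.25 W = 0.02447 hp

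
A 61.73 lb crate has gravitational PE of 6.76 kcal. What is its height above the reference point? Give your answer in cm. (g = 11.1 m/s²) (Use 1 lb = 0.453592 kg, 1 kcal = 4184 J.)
Convert to SI: m = 28.0002 kg, PE = 28283.8 J
h = PE/(mg) = 28283.8/(28.0002·11.1) = 91.0026 m = 9100 cm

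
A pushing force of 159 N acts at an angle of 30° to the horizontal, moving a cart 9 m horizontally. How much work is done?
W = F·d·cosθ = (159)(9)cos(30°) = 1239 J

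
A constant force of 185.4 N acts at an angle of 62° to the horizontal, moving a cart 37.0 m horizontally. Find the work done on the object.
W = F·d·cosθ = (185.4)(37.0)cos(62°) = 3220 J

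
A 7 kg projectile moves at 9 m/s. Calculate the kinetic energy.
KE = ½mv² = ½(7)(9)² = 283.5 J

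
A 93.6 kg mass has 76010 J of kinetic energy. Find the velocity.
v = √(2·KE/m) = √(2·76010/93.6) = 40.3 m/s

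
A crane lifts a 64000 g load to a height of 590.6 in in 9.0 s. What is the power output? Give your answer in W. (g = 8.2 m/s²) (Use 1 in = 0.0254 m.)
Convert to SI: m = 64.0 kg, h = 15.0012 m, t = 9.0 s
P = mgh/t = (64.0)(8.2)(15.0012)/9.0 = 874.7 W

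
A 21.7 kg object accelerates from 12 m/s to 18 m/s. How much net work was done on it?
W = ΔKE = ½m(v₂² − v₁²) = ½(21.7)(18² − 12²) = 1953.0 J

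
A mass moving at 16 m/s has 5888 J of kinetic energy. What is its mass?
m = 2·KE/v² = 2·5888/(16)² = 46.0 kg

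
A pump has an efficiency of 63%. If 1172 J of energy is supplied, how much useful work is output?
W_out = η·W_in = 0.63·1172 = 738.36 J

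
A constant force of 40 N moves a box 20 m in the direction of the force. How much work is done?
W = F·d = (40)(20) = 800.0 J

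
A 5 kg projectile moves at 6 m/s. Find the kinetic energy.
KE = ½mv² = ½(5)(6)² = 90.0 J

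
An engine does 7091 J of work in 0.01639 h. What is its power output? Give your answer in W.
Convert to SI: W = 7091.0 J, t = 59.004 s
P = W/t = 7091.0/59.004 = 120.2 W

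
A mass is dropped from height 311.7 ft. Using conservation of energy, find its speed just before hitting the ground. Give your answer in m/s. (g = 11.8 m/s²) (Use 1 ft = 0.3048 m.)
Convert to SI: h = 95.0062 m
mgh = ½mv² ⇒ v = √(2gh) = √(2·11.8·95.0062) = 47.35 m/s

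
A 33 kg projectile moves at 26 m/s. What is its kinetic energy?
KE = ½mv² = ½(33)(26)² = 11154.0 J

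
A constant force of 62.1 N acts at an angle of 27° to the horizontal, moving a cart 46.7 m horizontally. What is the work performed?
W = F·d·cosθ = (62.1)(46.7)cos(27°) = 2584 J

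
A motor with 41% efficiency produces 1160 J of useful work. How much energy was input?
W_in = W_out/η = 1160/0.41 = 2829 J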